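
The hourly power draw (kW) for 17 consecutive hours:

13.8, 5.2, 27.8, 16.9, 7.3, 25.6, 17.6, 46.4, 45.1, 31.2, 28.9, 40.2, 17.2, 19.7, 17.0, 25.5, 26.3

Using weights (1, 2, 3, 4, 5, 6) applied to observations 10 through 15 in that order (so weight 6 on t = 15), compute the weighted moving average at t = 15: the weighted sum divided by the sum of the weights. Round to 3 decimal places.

22.805

Weighted sum: 1·31.2 + 2·28.9 + 3·40.2 + 4·17.2 + 5·19.7 + 6·17.0 = 31.2 + 57.8 + 120.6 + 68.8 + 98.5 + 102.0 = 478.9
Weight total: 1 + 2 + 3 + 4 + 5 + 6 = 21
WMA = 478.9 / 21 = 22.805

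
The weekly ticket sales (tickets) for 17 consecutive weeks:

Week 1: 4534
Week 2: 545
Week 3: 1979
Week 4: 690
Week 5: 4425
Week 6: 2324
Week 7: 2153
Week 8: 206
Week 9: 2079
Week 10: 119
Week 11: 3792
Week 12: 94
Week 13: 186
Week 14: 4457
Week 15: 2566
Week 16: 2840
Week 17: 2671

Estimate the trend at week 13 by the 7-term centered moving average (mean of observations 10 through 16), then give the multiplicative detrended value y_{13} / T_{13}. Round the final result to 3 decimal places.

Trend T_13 = (119 + 3792 + 94 + 186 + 4457 + 2566 + 2840) / 7 = 14054/7 = 2007.71429
Ratio to trend: 186 / 2007.71429 = 0.093

0.093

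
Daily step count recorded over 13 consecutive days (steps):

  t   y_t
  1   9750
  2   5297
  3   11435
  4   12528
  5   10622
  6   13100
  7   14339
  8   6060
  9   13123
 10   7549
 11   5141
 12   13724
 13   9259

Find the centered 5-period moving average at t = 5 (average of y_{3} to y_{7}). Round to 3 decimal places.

Sum of periods 3–7: 11435 + 12528 + 10622 + 13100 + 14339 = 62024
Divide by 5: 62024 / 5 = 12404.800

12404.800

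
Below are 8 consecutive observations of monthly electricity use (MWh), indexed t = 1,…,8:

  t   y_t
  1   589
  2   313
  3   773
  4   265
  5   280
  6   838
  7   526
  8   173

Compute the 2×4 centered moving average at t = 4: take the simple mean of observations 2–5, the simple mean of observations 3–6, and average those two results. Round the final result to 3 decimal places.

473.375

Sum over 2–5: 313 + 773 + 265 + 280 = 1631
Sum over 3–6: 773 + 265 + 280 + 838 = 2156
CMA at t=4 = (1631 + 2156) / (2·4) = 3787 / 8 = 473.375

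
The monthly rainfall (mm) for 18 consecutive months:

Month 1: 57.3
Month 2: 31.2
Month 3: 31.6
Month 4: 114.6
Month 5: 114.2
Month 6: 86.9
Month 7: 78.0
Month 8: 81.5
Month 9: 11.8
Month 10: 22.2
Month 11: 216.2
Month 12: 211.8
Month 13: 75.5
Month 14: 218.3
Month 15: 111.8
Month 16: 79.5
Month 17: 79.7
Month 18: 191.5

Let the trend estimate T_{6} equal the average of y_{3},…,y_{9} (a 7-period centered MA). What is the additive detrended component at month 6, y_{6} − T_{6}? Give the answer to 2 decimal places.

12.81

Trend T_6 = (31.6 + 114.6 + 114.2 + 86.9 + 78.0 + 81.5 + 11.8) / 7 = 518.6/7 = 74.0857
Detrended value: 86.9 − 74.0857 = 12.81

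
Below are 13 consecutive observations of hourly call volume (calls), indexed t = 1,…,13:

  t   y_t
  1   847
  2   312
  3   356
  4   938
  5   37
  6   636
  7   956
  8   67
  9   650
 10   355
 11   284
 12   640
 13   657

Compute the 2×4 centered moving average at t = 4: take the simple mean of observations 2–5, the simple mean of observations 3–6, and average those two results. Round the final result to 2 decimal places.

451.25

Sum over 2–5: 312 + 356 + 938 + 37 = 1643
Sum over 3–6: 356 + 938 + 37 + 636 = 1967
CMA at t=4 = (1643 + 1967) / (2·4) = 3610 / 8 = 451.25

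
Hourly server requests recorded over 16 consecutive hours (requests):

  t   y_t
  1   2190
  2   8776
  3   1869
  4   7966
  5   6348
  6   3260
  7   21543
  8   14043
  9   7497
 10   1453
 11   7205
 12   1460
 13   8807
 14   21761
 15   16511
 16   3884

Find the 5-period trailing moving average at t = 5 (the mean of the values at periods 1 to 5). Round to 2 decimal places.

Sum of periods 1–5: 2190 + 8776 + 1869 + 7966 + 6348 = 27149
Divide by 5: 27149 / 5 = 5429.80

5429.80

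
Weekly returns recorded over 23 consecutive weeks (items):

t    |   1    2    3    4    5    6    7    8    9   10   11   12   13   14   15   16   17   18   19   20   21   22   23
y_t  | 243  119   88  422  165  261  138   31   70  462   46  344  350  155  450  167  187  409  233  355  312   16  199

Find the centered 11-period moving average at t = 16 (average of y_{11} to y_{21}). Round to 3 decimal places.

273.455

Sum of periods 11–21: 46 + 344 + 350 + 155 + 450 + 167 + 187 + 409 + 233 + 355 + 312 = 3008
Divide by 11: 3008 / 11 = 273.455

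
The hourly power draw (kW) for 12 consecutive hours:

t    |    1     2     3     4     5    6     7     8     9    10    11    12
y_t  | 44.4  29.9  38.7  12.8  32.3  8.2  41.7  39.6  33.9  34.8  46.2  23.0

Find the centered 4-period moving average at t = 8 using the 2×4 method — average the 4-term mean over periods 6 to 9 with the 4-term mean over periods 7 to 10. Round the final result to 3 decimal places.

Sum over 6–9: 8.2 + 41.7 + 39.6 + 33.9 = 123.4
Sum over 7–10: 41.7 + 39.6 + 33.9 + 34.8 = 150.0
CMA at t=8 = (123.4 + 150.0) / (2·4) = 273.4 / 8 = 34.175

34.175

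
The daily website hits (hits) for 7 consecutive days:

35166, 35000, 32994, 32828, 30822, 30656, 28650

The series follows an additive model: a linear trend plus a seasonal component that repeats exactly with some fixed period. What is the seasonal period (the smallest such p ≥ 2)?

2

First differences y_{t+1} − y_t: -166, -2006, -166, -2006, -166, -2006, …
The difference pattern repeats every 2 terms and not for any smaller step, so p = 2.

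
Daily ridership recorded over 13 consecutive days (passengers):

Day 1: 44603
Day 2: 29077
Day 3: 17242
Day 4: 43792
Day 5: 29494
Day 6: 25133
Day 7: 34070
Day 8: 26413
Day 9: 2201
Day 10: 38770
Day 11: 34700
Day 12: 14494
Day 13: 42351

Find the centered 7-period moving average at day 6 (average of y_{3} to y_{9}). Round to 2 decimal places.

Sum of periods 3–9: 17242 + 43792 + 29494 + 25133 + 34070 + 26413 + 2201 = 178345
Divide by 7: 178345 / 7 = 25477.86

25477.86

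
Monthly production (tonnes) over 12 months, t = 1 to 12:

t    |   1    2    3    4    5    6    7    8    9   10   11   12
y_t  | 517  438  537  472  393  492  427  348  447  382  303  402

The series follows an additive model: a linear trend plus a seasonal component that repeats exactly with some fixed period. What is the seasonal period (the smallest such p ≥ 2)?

3

First differences y_{t+1} − y_t: -79, 99, -65, -79, 99, -65, -79, 99, …
The difference pattern repeats every 3 terms and not for any smaller step, so p = 3.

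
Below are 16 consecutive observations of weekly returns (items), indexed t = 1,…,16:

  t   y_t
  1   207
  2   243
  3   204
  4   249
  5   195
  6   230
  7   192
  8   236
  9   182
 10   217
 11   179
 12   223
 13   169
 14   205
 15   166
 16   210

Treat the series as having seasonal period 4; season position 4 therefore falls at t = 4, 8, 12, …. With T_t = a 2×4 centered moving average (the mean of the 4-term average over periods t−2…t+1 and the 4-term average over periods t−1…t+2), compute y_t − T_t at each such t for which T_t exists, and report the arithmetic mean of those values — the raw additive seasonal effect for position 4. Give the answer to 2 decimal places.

Season position 4 occurs at t = 4, 8, 12 (where T_t is defined).
t=4: T_4 = 221.1250; y_4 − T_4 = 249 − 221.1250 = 27.8750
t=8: T_8 = 208.3750; y_8 − T_8 = 236 − 208.3750 = 27.6250
t=12: T_12 = 195.5000; y_12 − T_12 = 223 − 195.5000 = 27.5000
Mean deviation: (27.8750 + 27.6250 + 27.5000) / 3 = 27.67

27.67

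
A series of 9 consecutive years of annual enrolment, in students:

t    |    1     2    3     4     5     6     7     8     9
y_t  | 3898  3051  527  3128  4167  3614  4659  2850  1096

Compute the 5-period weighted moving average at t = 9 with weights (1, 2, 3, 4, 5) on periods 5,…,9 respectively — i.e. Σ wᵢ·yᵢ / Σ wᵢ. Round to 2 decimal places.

2816.80

Weighted sum: 1·4167 + 2·3614 + 3·4659 + 4·2850 + 5·1096 = 4167 + 7228 + 13977 + 11400 + 5480 = 42252
Weight total: 1 + 2 + 3 + 4 + 5 = 15
WMA = 42252 / 15 = 2816.80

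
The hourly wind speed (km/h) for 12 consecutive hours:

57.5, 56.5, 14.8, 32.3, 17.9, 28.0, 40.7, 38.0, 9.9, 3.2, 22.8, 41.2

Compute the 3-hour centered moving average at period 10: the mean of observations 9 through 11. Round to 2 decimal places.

11.97

Sum of periods 9–11: 9.9 + 3.2 + 22.8 = 35.9
Divide by 3: 35.9 / 3 = 11.97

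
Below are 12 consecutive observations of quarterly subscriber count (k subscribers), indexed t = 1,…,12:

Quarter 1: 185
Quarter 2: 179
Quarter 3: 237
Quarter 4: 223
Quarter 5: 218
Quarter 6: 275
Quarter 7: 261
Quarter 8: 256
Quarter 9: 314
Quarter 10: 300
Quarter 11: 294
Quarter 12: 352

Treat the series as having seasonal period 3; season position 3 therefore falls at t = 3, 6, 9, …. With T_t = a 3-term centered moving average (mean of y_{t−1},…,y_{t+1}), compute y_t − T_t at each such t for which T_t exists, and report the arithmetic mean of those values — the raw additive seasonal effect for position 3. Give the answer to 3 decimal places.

Season position 3 occurs at t = 3, 6, 9 (where T_t is defined).
t=3: T_3 = 213.00000; y_3 − T_3 = 237 − 213.00000 = 24.00000
t=6: T_6 = 251.33333; y_6 − T_6 = 275 − 251.33333 = 23.66667
t=9: T_9 = 290.00000; y_9 − T_9 = 314 − 290.00000 = 24.00000
Mean deviation: (24.00000 + 23.66667 + 24.00000) / 3 = 23.889

23.889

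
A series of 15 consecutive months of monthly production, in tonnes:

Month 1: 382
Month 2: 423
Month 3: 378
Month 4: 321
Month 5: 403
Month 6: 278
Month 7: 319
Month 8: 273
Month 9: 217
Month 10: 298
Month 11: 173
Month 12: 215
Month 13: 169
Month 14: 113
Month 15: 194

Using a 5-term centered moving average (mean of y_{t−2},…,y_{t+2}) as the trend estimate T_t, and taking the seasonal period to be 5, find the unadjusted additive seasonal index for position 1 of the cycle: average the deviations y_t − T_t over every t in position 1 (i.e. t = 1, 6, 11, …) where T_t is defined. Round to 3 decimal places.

Season position 1 occurs at t = 6, 11 (where T_t is defined).
t=6: T_6 = 318.80000; y_6 − T_6 = 278 − 318.80000 = -40.80000
t=11: T_11 = 214.40000; y_11 − T_11 = 173 − 214.40000 = -41.40000
Mean deviation: (-40.80000 + -41.40000) / 2 = -41.100

-41.100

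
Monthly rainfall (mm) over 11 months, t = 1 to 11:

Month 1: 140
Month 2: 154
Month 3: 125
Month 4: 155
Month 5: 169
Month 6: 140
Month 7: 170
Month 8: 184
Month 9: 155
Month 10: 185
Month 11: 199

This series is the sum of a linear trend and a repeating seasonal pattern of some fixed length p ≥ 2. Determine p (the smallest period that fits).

3

First differences y_{t+1} − y_t: 14, -29, 30, 14, -29, 30, 14, -29, …
The difference pattern repeats every 3 terms and not for any smaller step, so p = 3.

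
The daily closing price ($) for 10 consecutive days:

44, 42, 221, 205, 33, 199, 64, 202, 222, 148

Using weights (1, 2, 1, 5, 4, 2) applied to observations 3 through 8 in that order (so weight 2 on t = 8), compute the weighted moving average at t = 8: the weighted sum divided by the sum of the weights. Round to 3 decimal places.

Weighted sum: 1·221 + 2·205 + 1·33 + 5·199 + 4·64 + 2·202 = 221 + 410 + 33 + 995 + 256 + 404 = 2319
Weight total: 1 + 2 + 1 + 5 + 4 + 2 = 15
WMA = 2319 / 15 = 154.600

154.600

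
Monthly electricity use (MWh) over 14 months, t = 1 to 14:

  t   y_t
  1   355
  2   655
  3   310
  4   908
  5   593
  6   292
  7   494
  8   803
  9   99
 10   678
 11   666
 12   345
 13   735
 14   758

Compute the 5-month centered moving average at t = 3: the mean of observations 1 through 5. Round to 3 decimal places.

564.200

Sum of periods 1–5: 355 + 655 + 310 + 908 + 593 = 2821
Divide by 5: 2821 / 5 = 564.200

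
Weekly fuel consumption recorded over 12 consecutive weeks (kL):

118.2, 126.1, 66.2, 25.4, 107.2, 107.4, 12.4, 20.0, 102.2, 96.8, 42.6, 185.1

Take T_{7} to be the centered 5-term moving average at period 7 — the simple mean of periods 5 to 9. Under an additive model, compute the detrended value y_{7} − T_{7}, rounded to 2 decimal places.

Trend T_7 = (107.2 + 107.4 + 12.4 + 20.0 + 102.2) / 5 = 349.2/5 = 69.8400
Detrended value: 12.4 − 69.8400 = -57.44

-57.44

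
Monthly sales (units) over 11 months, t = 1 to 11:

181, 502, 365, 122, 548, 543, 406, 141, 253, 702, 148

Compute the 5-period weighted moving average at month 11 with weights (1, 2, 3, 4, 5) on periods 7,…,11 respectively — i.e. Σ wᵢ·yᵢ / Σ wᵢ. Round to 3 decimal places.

Weighted sum: 1·406 + 2·141 + 3·253 + 4·702 + 5·148 = 406 + 282 + 759 + 2808 + 740 = 4995
Weight total: 1 + 2 + 3 + 4 + 5 = 15
WMA = 4995 / 15 = 333.000

333.000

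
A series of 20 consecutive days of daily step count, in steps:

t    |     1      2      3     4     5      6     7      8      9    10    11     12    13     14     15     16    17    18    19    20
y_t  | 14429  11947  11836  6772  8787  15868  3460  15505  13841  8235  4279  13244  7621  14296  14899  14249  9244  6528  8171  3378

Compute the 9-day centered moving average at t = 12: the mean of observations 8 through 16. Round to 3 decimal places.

Sum of periods 8–16: 15505 + 13841 + 8235 + 4279 + 13244 + 7621 + 14296 + 14899 + 14249 = 106169
Divide by 9: 106169 / 9 = 11796.556

11796.556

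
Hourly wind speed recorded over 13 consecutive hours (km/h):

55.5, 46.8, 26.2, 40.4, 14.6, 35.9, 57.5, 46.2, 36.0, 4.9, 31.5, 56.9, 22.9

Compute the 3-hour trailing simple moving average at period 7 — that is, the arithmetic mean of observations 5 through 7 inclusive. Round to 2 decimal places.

Sum of periods 5–7: 14.6 + 35.9 + 57.5 = 108.0
Divide by 3: 108.0 / 3 = 36.00

36.00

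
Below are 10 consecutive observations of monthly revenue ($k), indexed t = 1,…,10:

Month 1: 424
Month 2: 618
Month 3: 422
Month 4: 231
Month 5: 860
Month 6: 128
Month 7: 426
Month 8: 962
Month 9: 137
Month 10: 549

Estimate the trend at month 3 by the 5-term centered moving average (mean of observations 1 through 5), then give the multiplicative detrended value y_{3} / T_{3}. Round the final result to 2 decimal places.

0.83

Trend T_3 = (424 + 618 + 422 + 231 + 860) / 5 = 2555/5 = 511.0000
Ratio to trend: 422 / 511.0000 = 0.83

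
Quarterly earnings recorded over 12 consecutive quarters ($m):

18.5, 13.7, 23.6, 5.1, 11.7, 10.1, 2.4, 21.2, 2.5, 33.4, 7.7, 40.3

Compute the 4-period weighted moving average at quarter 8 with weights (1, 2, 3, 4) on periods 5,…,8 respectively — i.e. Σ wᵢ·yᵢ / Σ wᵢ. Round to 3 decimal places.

12.390

Weighted sum: 1·11.7 + 2·10.1 + 3·2.4 + 4·21.2 = 11.7 + 20.2 + 7.2 + 84.8 = 123.9
Weight total: 1 + 2 + 3 + 4 = 10
WMA = 123.9 / 10 = 12.390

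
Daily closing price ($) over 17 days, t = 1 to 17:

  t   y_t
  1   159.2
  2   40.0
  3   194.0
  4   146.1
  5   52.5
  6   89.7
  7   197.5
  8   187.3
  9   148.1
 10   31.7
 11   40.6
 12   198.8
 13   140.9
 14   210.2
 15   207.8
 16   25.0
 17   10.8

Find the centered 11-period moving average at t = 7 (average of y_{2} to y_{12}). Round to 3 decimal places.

Sum of periods 2–12: 40.0 + 194.0 + 146.1 + 52.5 + 89.7 + 197.5 + 187.3 + 148.1 + 31.7 + 40.6 + 198.8 = 1326.3
Divide by 11: 1326.3 / 11 = 120.573

120.573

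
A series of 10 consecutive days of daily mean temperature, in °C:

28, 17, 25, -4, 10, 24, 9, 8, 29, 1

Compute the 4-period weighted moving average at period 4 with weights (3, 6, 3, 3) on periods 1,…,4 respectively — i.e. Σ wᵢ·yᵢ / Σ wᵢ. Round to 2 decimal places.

Weighted sum: 3·28 + 6·17 + 3·25 + 3·-4 = 84 + 102 + 75 + -12 = 249
Weight total: 3 + 6 + 3 + 3 = 15
WMA = 249 / 15 = 16.60

16.60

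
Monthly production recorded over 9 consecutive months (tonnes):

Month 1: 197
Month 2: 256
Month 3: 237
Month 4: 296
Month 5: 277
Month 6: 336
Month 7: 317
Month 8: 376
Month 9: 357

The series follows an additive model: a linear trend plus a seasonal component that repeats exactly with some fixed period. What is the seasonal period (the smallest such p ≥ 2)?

First differences y_{t+1} − y_t: 59, -19, 59, -19, 59, -19, …
The difference pattern repeats every 2 terms and not for any smaller step, so p = 2.

2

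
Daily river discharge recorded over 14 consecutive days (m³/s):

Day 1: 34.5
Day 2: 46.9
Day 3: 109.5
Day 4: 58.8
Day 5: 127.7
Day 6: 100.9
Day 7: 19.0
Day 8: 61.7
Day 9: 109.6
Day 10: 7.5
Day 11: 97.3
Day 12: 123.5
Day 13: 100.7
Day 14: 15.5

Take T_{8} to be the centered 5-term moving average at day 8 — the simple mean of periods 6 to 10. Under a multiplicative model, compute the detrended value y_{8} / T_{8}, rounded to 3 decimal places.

1.033

Trend T_8 = (100.9 + 19.0 + 61.7 + 109.6 + 7.5) / 5 = 298.7/5 = 59.74000
Ratio to trend: 61.7 / 59.74000 = 1.033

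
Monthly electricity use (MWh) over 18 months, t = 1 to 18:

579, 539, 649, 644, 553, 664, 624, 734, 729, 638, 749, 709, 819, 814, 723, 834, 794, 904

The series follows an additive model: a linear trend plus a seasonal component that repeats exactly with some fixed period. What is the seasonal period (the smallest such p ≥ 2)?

5

First differences y_{t+1} − y_t: -40, 110, -5, -91, 111, -40, 110, -5, -91, 111, -40, 110, …
The difference pattern repeats every 5 terms and not for any smaller step, so p = 5.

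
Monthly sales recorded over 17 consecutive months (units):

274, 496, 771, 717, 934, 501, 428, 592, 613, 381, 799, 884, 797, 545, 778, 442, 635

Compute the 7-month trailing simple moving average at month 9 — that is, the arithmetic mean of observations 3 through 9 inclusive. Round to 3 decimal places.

650.857

Sum of periods 3–9: 771 + 717 + 934 + 501 + 428 + 592 + 613 = 4556
Divide by 7: 4556 / 7 = 650.857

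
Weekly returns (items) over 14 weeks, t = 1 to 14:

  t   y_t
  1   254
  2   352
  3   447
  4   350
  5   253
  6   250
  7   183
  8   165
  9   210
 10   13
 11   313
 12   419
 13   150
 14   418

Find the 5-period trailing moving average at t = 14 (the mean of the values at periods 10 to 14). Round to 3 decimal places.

262.600

Sum of periods 10–14: 13 + 313 + 419 + 150 + 418 = 1313
Divide by 5: 1313 / 5 = 262.600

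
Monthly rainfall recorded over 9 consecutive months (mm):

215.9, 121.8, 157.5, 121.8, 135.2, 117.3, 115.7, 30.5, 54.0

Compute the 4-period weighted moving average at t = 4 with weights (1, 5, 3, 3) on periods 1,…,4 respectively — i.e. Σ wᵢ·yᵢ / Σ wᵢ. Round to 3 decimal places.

Weighted sum: 1·215.9 + 5·121.8 + 3·157.5 + 3·121.8 = 215.9 + 609.0 + 472.5 + 365.4 = 1662.8
Weight total: 1 + 5 + 3 + 3 = 12
WMA = 1662.8 / 12 = 138.567

138.567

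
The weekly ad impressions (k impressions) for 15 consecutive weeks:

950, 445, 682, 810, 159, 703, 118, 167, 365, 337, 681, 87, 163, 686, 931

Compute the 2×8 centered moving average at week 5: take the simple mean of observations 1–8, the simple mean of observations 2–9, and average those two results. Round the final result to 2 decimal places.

Sum over 1–8: 950 + 445 + 682 + 810 + 159 + 703 + 118 + 167 = 4034
Sum over 2–9: 445 + 682 + 810 + 159 + 703 + 118 + 167 + 365 = 3449
CMA at t=5 = (4034 + 3449) / (2·8) = 7483 / 16 = 467.69

467.69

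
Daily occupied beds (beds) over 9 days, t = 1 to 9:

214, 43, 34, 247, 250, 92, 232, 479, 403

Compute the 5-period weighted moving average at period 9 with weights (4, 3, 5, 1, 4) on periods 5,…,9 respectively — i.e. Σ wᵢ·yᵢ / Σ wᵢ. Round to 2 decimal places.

266.29

Weighted sum: 4·250 + 3·92 + 5·232 + 1·479 + 4·403 = 1000 + 276 + 1160 + 479 + 1612 = 4527
Weight total: 4 + 3 + 5 + 1 + 4 = 17
WMA = 4527 / 17 = 266.29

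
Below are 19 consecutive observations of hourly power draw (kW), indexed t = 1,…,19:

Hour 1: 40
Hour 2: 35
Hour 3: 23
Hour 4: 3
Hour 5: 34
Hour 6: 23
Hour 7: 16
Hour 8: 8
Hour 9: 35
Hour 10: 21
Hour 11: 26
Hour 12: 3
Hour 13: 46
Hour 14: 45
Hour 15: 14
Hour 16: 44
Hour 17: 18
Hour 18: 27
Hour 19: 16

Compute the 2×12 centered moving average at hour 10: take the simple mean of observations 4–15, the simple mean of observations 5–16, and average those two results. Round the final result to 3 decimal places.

24.542

Sum over 4–15: 3 + 34 + 23 + 16 + 8 + 35 + 21 + 26 + 3 + 46 + 45 + 14 = 274
Sum over 5–16: 34 + 23 + 16 + 8 + 35 + 21 + 26 + 3 + 46 + 45 + 14 + 44 = 315
CMA at t=10 = (274 + 315) / (2·12) = 589 / 24 = 24.542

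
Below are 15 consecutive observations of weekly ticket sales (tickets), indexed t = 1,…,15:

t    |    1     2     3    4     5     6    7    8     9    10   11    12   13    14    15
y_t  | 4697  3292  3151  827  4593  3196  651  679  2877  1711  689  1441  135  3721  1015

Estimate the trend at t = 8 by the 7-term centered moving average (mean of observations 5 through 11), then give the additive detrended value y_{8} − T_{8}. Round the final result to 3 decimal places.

Trend T_8 = (4593 + 3196 + 651 + 679 + 2877 + 1711 + 689) / 7 = 14396/7 = 2056.57143
Detrended value: 679 − 2056.57143 = -1377.571

-1377.571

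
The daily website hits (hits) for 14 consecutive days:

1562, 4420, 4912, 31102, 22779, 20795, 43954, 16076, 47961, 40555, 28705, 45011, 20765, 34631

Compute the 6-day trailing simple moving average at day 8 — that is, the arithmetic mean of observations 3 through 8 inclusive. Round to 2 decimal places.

Sum of periods 3–8: 4912 + 31102 + 22779 + 20795 + 43954 + 16076 = 139618
Divide by 6: 139618 / 6 = 23269.67

23269.67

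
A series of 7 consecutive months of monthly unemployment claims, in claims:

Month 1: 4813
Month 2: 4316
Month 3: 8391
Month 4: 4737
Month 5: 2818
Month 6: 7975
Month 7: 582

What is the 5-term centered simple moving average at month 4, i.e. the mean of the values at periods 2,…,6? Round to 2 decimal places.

5647.40

Sum of periods 2–6: 4316 + 8391 + 4737 + 2818 + 7975 = 28237
Divide by 5: 28237 / 5 = 5647.40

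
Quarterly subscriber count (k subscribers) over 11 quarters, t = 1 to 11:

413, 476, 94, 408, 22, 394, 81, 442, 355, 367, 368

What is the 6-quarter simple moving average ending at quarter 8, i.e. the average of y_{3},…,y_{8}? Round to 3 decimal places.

240.167

Sum of periods 3–8: 94 + 408 + 22 + 394 + 81 + 442 = 1441
Divide by 6: 1441 / 6 = 240.167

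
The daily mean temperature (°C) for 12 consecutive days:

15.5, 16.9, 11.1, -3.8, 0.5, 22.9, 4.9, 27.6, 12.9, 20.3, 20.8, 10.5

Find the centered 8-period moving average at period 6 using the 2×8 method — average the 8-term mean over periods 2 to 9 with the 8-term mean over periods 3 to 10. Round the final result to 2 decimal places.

Sum over 2–9: 16.9 + 11.1 + (-3.8) + 0.5 + 22.9 + 4.9 + 27.6 + 12.9 = 93.0
Sum over 3–10: 11.1 + (-3.8) + 0.5 + 22.9 + 4.9 + 27.6 + 12.9 + 20.3 = 96.4
CMA at t=6 = (93.0 + 96.4) / (2·8) = 189.4 / 16 = 11.84

11.84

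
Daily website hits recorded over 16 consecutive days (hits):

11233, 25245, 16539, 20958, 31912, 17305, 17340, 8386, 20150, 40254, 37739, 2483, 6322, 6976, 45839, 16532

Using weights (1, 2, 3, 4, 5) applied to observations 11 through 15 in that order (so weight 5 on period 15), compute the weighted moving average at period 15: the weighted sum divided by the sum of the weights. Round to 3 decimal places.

21251.333

Weighted sum: 1·37739 + 2·2483 + 3·6322 + 4·6976 + 5·45839 = 37739 + 4966 + 18966 + 27904 + 229195 = 318770
Weight total: 1 + 2 + 3 + 4 + 5 = 15
WMA = 318770 / 15 = 21251.333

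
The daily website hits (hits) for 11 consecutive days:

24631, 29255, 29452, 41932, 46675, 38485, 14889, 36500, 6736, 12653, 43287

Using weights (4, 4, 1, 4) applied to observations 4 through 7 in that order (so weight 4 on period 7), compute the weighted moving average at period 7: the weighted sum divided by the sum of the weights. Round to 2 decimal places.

Weighted sum: 4·41932 + 4·46675 + 1·38485 + 4·14889 = 167728 + 186700 + 38485 + 59556 = 452469
Weight total: 4 + 4 + 1 + 4 = 13
WMA = 452469 / 13 = 34805.31

34805.31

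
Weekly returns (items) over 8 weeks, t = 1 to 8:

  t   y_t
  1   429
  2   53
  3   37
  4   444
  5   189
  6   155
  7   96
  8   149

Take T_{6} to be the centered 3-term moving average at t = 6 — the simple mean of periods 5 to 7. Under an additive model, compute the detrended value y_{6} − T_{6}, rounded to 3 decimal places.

8.333

Trend T_6 = (189 + 155 + 96) / 3 = 440/3 = 146.66667
Detrended value: 155 − 146.66667 = 8.333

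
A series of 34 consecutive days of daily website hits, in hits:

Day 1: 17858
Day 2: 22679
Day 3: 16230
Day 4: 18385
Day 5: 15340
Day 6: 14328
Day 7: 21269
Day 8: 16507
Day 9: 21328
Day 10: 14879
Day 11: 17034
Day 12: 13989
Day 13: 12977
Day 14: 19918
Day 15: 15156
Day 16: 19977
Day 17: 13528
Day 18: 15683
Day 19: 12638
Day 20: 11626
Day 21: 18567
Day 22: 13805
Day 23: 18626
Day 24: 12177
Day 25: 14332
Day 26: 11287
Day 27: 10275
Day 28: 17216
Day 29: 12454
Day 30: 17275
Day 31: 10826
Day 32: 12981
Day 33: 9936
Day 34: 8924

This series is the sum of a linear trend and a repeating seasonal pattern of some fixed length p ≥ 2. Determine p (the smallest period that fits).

7

First differences y_{t+1} − y_t: 4821, -6449, 2155, -3045, -1012, 6941, -4762, 4821, -6449, 2155, -3045, -1012, 6941, -4762, 4821, -6449, …
The difference pattern repeats every 7 terms and not for any smaller step, so p = 7.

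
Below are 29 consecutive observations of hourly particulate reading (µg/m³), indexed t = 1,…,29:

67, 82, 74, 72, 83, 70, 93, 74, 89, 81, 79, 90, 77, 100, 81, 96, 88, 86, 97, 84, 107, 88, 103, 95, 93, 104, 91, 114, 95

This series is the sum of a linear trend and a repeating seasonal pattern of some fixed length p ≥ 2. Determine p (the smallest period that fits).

7

First differences y_{t+1} − y_t: 15, -8, -2, 11, -13, 23, -19, 15, -8, -2, 11, -13, 23, -19, 15, -8, …
The difference pattern repeats every 7 terms and not for any smaller step, so p = 7.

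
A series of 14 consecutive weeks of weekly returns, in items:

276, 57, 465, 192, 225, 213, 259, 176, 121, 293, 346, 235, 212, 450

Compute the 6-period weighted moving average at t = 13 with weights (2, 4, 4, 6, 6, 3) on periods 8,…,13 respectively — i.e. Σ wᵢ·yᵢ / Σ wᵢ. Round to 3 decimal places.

245.200

Weighted sum: 2·176 + 4·121 + 4·293 + 6·346 + 6·235 + 3·212 = 352 + 484 + 1172 + 2076 + 1410 + 636 = 6130
Weight total: 2 + 4 + 4 + 6 + 6 + 3 = 25
WMA = 6130 / 25 = 245.200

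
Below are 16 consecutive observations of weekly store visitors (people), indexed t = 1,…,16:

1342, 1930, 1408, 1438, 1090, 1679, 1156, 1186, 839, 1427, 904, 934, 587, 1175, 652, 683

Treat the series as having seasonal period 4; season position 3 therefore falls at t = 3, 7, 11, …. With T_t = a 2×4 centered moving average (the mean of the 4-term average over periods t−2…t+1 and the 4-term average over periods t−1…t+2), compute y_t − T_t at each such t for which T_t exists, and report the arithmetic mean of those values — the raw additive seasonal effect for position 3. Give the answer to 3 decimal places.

Season position 3 occurs at t = 3, 7, 11 (where T_t is defined).
t=3: T_3 = 1498.00000; y_3 − T_3 = 1408 − 1498.00000 = -90.00000
t=7: T_7 = 1246.37500; y_7 − T_7 = 1156 − 1246.37500 = -90.37500
t=11: T_11 = 994.50000; y_11 − T_11 = 904 − 994.50000 = -90.50000
Mean deviation: (-90.00000 + -90.37500 + -90.50000) / 3 = -90.292

-90.292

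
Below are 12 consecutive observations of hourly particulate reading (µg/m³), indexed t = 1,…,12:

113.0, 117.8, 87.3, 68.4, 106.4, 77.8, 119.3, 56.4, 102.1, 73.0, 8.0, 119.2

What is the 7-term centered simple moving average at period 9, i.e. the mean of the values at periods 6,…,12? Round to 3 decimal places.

79.400

Sum of periods 6–12: 77.8 + 119.3 + 56.4 + 102.1 + 73.0 + 8.0 + 119.2 = 555.8
Divide by 7: 555.8 / 7 = 79.400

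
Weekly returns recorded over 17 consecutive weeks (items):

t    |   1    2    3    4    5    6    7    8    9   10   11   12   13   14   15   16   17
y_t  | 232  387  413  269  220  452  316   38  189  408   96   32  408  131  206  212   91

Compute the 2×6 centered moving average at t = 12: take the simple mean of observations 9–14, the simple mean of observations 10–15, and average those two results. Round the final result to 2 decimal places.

212.08

Sum over 9–14: 189 + 408 + 96 + 32 + 408 + 131 = 1264
Sum over 10–15: 408 + 96 + 32 + 408 + 131 + 206 = 1281
CMA at t=12 = (1264 + 1281) / (2·6) = 2545 / 12 = 212.08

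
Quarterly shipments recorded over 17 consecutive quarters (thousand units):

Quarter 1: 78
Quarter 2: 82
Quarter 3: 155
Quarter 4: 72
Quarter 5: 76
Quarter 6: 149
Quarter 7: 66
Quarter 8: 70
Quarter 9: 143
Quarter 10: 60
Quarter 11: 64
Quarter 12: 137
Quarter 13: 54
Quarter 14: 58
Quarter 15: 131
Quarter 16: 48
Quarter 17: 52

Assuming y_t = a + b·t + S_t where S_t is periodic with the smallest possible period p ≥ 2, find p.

First differences y_{t+1} − y_t: 4, 73, -83, 4, 73, -83, 4, 73, …
The difference pattern repeats every 3 terms and not for any smaller step, so p = 3.

3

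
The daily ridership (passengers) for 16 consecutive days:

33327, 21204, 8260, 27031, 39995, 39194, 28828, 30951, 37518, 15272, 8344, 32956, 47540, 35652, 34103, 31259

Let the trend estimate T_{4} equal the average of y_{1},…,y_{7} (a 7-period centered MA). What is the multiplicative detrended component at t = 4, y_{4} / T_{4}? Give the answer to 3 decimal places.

Trend T_4 = (33327 + 21204 + 8260 + 27031 + 39995 + 39194 + 28828) / 7 = 197839/7 = 28262.71429
Ratio to trend: 27031 / 28262.71429 = 0.956

0.956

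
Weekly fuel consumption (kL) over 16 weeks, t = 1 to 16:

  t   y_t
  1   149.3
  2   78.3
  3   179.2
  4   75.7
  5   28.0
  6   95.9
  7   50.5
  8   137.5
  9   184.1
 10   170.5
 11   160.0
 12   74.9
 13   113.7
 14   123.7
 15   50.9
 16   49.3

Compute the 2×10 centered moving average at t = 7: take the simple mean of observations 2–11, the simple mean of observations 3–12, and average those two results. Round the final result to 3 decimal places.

115.800

Sum over 2–11: 78.3 + 179.2 + 75.7 + 28.0 + 95.9 + 50.5 + 137.5 + 184.1 + 170.5 + 160.0 = 1159.7
Sum over 3–12: 179.2 + 75.7 + 28.0 + 95.9 + 50.5 + 137.5 + 184.1 + 170.5 + 160.0 + 74.9 = 1156.3
CMA at t=7 = (1159.7 + 1156.3) / (2·10) = 2316.0 / 20 = 115.800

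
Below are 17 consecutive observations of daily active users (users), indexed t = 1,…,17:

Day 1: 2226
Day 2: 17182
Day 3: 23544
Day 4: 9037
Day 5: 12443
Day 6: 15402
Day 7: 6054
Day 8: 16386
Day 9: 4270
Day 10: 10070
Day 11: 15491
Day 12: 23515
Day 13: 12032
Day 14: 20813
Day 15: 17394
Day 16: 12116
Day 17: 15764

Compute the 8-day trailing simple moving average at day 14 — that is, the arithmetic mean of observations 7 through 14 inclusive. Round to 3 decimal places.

Sum of periods 7–14: 6054 + 16386 + 4270 + 10070 + 15491 + 23515 + 12032 + 20813 = 108631
Divide by 8: 108631 / 8 = 13578.875

13578.875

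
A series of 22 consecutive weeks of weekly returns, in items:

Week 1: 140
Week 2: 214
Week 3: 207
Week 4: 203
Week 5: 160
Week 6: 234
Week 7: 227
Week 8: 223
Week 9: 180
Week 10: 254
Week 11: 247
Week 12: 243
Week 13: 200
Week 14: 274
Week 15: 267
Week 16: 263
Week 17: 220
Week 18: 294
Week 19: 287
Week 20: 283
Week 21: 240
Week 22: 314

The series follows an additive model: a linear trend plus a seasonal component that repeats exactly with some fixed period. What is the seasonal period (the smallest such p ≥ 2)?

First differences y_{t+1} − y_t: 74, -7, -4, -43, 74, -7, -4, -43, 74, -7, …
The difference pattern repeats every 4 terms and not for any smaller step, so p = 4.

4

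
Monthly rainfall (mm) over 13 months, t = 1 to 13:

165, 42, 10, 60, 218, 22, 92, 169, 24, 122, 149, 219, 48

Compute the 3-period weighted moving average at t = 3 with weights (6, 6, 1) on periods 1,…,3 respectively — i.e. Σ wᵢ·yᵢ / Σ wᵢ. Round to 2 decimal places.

Weighted sum: 6·165 + 6·42 + 1·10 = 990 + 252 + 10 = 1252
Weight total: 6 + 6 + 1 = 13
WMA = 1252 / 13 = 96.31

96.31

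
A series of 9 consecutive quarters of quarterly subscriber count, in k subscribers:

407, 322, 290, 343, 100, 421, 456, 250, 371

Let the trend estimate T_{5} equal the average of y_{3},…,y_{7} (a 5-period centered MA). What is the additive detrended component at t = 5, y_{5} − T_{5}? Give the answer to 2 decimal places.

-222.00

Trend T_5 = (290 + 343 + 100 + 421 + 456) / 5 = 1610/5 = 322.0000
Detrended value: 100 − 322.0000 = -222.00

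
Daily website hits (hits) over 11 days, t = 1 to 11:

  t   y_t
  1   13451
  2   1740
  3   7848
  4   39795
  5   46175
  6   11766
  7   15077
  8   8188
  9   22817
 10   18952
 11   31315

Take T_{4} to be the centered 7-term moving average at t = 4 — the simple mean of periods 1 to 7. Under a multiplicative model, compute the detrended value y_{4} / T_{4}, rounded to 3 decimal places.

2.051

Trend T_4 = (13451 + 1740 + 7848 + 39795 + 46175 + 11766 + 15077) / 7 = 135852/7 = 19407.42857
Ratio to trend: 39795 / 19407.42857 = 2.051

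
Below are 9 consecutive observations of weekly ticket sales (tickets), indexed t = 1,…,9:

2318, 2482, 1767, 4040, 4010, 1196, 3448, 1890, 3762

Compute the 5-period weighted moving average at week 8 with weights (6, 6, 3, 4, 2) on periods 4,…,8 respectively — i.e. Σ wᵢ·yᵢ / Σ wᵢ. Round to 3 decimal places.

3307.619

Weighted sum: 6·4040 + 6·4010 + 3·1196 + 4·3448 + 2·1890 = 24240 + 24060 + 3588 + 13792 + 3780 = 69460
Weight total: 6 + 6 + 3 + 4 + 2 = 21
WMA = 69460 / 21 = 3307.619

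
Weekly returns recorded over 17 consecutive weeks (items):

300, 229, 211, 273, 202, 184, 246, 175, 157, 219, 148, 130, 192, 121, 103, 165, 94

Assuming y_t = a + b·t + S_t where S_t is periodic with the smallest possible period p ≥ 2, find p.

3

First differences y_{t+1} − y_t: -71, -18, 62, -71, -18, 62, -71, -18, …
The difference pattern repeats every 3 terms and not for any smaller step, so p = 3.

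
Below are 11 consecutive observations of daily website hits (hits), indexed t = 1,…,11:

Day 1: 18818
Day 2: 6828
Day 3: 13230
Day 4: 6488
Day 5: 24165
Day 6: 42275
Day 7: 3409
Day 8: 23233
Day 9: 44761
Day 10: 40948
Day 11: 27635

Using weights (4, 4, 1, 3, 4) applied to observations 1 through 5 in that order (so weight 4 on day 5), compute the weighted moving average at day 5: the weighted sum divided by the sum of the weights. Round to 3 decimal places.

14496.125

Weighted sum: 4·18818 + 4·6828 + 1·13230 + 3·6488 + 4·24165 = 75272 + 27312 + 13230 + 19464 + 96660 = 231938
Weight total: 4 + 4 + 1 + 3 + 4 = 16
WMA = 231938 / 16 = 14496.125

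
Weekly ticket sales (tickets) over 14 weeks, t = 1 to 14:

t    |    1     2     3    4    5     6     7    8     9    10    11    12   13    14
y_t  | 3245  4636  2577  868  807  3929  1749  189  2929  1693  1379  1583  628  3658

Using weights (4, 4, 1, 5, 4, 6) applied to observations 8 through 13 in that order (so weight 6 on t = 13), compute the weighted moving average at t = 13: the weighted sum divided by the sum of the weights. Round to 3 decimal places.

Weighted sum: 4·189 + 4·2929 + 1·1693 + 5·1379 + 4·1583 + 6·628 = 756 + 11716 + 1693 + 6895 + 6332 + 3768 = 31160
Weight total: 4 + 4 + 1 + 5 + 4 + 6 = 24
WMA = 31160 / 24 = 1298.333

1298.333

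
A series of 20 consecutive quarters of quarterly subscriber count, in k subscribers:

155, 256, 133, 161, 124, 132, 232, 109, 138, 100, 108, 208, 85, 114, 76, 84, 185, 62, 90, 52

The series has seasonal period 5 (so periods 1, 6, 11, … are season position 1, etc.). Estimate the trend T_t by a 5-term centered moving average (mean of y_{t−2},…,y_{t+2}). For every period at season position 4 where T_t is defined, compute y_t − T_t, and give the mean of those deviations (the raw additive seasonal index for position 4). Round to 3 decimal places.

Season position 4 occurs at t = 4, 9, 14 (where T_t is defined).
t=4: T_4 = 161.20000; y_4 − T_4 = 161 − 161.20000 = -0.20000
t=9: T_9 = 137.40000; y_9 − T_9 = 138 − 137.40000 = 0.60000
t=14: T_14 = 113.40000; y_14 − T_14 = 114 − 113.40000 = 0.60000
Mean deviation: (-0.20000 + 0.60000 + 0.60000) / 3 = 0.333

0.333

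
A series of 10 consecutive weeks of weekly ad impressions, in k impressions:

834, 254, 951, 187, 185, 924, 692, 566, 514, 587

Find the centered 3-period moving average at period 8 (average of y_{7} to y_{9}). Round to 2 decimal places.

590.67

Sum of periods 7–9: 692 + 566 + 514 = 1772
Divide by 3: 1772 / 3 = 590.67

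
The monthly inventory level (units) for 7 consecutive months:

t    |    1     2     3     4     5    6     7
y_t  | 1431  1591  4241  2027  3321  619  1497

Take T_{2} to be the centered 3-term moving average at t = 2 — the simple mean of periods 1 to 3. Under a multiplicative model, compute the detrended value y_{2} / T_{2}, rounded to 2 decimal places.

0.66

Trend T_2 = (1431 + 1591 + 4241) / 3 = 7263/3 = 2421.0000
Ratio to trend: 1591 / 2421.0000 = 0.66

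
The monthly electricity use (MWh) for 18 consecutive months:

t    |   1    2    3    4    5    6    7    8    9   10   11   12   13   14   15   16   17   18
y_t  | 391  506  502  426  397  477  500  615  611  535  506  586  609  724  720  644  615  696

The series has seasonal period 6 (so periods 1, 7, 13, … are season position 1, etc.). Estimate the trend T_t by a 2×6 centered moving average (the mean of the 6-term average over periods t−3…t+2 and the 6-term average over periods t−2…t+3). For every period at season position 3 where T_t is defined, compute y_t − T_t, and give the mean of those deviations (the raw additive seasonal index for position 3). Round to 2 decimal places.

Season position 3 occurs at t = 9, 15 (where T_t is defined).
t=9: T_9 = 549.7500; y_9 − T_9 = 611 − 549.7500 = 61.2500
t=15: T_15 = 658.8333; y_15 − T_15 = 720 − 658.8333 = 61.1667
Mean deviation: (61.2500 + 61.1667) / 2 = 61.21

61.21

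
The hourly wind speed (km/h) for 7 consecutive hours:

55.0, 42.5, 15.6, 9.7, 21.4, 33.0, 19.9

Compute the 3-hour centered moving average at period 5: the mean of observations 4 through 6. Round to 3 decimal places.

Sum of periods 4–6: 9.7 + 21.4 + 33.0 = 64.1
Divide by 3: 64.1 / 3 = 21.367

21.367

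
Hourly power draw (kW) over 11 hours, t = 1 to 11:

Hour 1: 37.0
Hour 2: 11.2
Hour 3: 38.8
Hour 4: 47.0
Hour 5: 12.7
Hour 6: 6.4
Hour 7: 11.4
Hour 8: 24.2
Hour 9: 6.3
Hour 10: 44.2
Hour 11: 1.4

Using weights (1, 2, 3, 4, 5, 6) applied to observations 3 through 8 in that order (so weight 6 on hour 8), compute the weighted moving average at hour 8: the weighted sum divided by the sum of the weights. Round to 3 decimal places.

18.986

Weighted sum: 1·38.8 + 2·47.0 + 3·12.7 + 4·6.4 + 5·11.4 + 6·24.2 = 38.8 + 94.0 + 38.1 + 25.6 + 57.0 + 145.2 = 398.7
Weight total: 1 + 2 + 3 + 4 + 5 + 6 = 21
WMA = 398.7 / 21 = 18.986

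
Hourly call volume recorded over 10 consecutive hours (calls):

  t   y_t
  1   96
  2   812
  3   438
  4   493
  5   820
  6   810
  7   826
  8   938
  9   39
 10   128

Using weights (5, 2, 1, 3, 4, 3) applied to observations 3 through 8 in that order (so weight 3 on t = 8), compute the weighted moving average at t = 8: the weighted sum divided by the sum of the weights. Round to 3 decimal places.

Weighted sum: 5·438 + 2·493 + 1·820 + 3·810 + 4·826 + 3·938 = 2190 + 986 + 820 + 2430 + 3304 + 2814 = 12544
Weight total: 5 + 2 + 1 + 3 + 4 + 3 = 18
WMA = 12544 / 18 = 696.889

696.889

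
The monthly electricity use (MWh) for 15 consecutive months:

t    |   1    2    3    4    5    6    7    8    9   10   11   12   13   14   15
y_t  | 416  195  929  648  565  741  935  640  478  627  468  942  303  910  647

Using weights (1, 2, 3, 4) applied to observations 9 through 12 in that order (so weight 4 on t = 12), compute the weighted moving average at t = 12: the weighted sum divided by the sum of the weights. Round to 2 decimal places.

690.40

Weighted sum: 1·478 + 2·627 + 3·468 + 4·942 = 478 + 1254 + 1404 + 3768 = 6904
Weight total: 1 + 2 + 3 + 4 = 10
WMA = 6904 / 10 = 690.40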